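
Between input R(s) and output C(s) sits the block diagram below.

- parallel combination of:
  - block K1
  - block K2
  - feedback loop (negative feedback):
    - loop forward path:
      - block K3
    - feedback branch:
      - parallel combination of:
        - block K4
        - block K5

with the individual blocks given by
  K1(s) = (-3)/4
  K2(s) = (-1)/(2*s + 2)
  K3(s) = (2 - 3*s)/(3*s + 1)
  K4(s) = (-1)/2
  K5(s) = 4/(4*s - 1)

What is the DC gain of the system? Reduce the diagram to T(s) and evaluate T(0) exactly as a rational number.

(1) sum the parallel branches K4, K5 -> (9 - 4*s)/(8*s - 2)
(2) apply the feedback formula to K3, (K4+K5) -> (-24*s^2 + 22*s - 4)/(36*s^2 - 33*s + 16)
(3) sum the parallel branches K1, K2, [K3/(1+K3*(K4+K5))] -> (-204*s^3 - 89*s^2 + 189*s - 96)/(144*s^3 + 12*s^2 - 68*s + 64)
That last expression is T(s); at s = 0 only the constant terms survive, so T(0) = -96/64 = -3/2.

Answer: -3/2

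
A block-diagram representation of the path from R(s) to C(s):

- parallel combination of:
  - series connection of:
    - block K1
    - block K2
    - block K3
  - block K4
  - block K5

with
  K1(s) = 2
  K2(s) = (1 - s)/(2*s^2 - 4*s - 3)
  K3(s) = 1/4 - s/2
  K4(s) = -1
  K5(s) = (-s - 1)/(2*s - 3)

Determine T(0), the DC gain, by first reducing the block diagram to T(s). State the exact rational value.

1. combine K1, K2, K3 in series, giving (2*s^2 - 3*s + 1)/(4*s^2 - 8*s - 6)
2. add (K1*K2*K3), K4, K5 (parallel), giving (-8*s^3 + 20*s^2 + 13*s - 15)/(8*s^3 - 28*s^2 + 12*s + 18)
That last expression is T(s); at s = 0 only the constant terms survive, so T(0) = -15/18 = -5/6.

Final answer: -5/6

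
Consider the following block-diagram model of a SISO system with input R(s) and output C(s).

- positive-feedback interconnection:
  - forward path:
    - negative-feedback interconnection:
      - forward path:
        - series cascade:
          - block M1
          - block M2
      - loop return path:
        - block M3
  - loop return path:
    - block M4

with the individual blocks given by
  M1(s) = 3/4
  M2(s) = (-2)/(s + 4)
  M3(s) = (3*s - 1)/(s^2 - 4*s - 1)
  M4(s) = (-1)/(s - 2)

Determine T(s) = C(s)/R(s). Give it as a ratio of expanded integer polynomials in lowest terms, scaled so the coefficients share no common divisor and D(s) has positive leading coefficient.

1. series reduction of M1, M2: (-3)/(2*s + 8)
2. collapse the loop ((M1*M2) forward, M3 return): (-3*s^2 + 12*s + 3)/(2*s^3 - 43*s - 5)
3. feedback reduction of [(M1*M2)/(1+(M1*M2)*M3)], M4, which is the overall transfer function T(s) = C(s)/R(s) in lowest terms

Final answer: (-3*s^3 + 18*s^2 - 21*s - 6)/(2*s^4 - 4*s^3 - 46*s^2 + 93*s + 13)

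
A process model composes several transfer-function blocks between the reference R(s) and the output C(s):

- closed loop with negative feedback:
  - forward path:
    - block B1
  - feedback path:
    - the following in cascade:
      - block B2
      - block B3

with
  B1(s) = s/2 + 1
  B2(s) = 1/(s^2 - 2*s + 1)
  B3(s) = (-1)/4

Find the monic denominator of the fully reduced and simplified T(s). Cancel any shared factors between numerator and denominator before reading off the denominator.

Step 1 - combine B2, B3 in series: (-1)/(4*s^2 - 8*s + 4)
Step 2 - close the feedback loop around B1, (B2*B3): (4*s^3 - 12*s + 8)/(8*s^2 - 17*s + 6)
The result of step 2 is T(s) in lowest terms. Its denominator has leading coefficient 8; dividing the denominator through by 8 makes it monic.

Hence the answer: s^2 - 17*s/8 + 3/4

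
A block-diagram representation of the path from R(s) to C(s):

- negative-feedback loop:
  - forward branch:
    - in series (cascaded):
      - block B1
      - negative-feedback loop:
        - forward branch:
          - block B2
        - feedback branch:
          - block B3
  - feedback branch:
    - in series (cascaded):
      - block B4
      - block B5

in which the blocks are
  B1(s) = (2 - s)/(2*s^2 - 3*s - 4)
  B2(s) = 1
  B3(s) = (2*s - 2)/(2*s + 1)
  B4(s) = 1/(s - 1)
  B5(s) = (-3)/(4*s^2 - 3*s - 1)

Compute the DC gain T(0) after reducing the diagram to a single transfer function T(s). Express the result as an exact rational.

First reduce the diagram to T(s).

[1] feedback reduction of B2, B3 = (2*s + 1)/(4*s - 1)
[2] cascade B1, [B2/(1+B2*B3)] = (-2*s^2 + 3*s + 2)/(8*s^3 - 14*s^2 - 13*s + 4)
[3] cascade B4, B5 = (-3)/(4*s^3 - 7*s^2 + 2*s + 1)
[4] apply the feedback formula to (B1*[B2/(1+B2*B3)]), (B4*B5) = (-8*s^5 + 26*s^4 - 17*s^3 - 10*s^2 + 7*s + 2)/(32*s^6 - 112*s^5 + 62*s^4 + 87*s^3 - 62*s^2 - 14*s - 2)
Step 4 gives the overall T(s). Then T(0) = 2/(-2) = -1.

Answer: -1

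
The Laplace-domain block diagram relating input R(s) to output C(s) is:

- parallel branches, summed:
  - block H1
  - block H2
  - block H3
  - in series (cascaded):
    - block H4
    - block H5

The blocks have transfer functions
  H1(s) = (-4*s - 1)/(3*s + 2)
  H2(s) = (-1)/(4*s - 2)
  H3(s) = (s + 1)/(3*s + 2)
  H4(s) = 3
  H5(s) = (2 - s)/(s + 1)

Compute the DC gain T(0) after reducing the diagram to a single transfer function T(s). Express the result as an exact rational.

Reducing step by step:

Step 1 - multiply H4, H5 (series): (6 - 3*s)/(s + 1)
Step 2 - sum the parallel branches H1, H2, H3, (H4*H5): (-48*s^3 + 57*s^2 + 25*s - 26)/(12*s^3 + 14*s^2 - 2*s - 4)
Step 2 gives the overall T(s). Then T(0) = -26/(-4) = 13/2.

Answer: 13/2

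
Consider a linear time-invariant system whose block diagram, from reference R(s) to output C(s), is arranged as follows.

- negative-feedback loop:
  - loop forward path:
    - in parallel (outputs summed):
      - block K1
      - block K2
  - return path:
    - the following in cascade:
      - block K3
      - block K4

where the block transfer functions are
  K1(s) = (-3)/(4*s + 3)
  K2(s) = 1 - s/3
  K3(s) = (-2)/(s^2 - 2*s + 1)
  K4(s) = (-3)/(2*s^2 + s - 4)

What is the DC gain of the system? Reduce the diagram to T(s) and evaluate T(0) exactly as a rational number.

First reduce the diagram to T(s).

[1] combine K1, K2 in parallel; result (-4*s^2 + 9*s)/(12*s + 9)
[2] reduce the series chain K3, K4; result 6/(2*s^4 - 3*s^3 - 4*s^2 + 9*s - 4)
[3] close the feedback loop around (K1+K2), (K3*K4); result (-8*s^6 + 30*s^5 - 11*s^4 - 72*s^3 + 97*s^2 - 36*s)/(24*s^5 - 18*s^4 - 75*s^3 + 48*s^2 + 87*s - 36)
DC gain: substitute s = 0 into T(s) from step 3: T(0) = 0/(-36) = 0.

Answer: 0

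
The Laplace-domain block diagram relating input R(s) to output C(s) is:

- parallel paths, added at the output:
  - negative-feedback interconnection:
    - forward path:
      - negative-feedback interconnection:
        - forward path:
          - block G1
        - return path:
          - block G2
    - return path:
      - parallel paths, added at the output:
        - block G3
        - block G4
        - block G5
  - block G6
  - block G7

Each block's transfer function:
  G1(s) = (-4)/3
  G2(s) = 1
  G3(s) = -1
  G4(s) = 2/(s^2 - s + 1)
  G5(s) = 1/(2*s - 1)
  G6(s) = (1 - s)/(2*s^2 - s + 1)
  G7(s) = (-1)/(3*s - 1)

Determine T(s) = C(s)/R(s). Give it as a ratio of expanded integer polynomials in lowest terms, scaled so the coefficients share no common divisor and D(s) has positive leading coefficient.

Step 1. reduce the feedback loop with forward G1 and return G2 gives 4
Step 2. reduce the parallel group G3, G4, G5 gives (-2*s^3 + 4*s^2)/(2*s^3 - 3*s^2 + 3*s - 1)
Step 3. reduce the feedback loop with forward [G1/(1+G1*G2)] and return (G3+G4+G5) gives (-8*s^3 + 12*s^2 - 12*s + 4)/(6*s^3 - 13*s^2 - 3*s + 1)
Step 4. sum the parallel branches [[G1/(1+G1*G2)]/(1+[G1/(1+G1*G2)]*(G3+G4+G5))], G6, G7, giving the overall T(s)

Hence the answer: (-48*s^6 + 82*s^5 - 69*s^4 + 78*s^3 - 74*s^2 + 39*s - 6)/(36*s^6 - 108*s^5 + 71*s^4 - 37*s^3 - 4*s^2 + 7*s - 1)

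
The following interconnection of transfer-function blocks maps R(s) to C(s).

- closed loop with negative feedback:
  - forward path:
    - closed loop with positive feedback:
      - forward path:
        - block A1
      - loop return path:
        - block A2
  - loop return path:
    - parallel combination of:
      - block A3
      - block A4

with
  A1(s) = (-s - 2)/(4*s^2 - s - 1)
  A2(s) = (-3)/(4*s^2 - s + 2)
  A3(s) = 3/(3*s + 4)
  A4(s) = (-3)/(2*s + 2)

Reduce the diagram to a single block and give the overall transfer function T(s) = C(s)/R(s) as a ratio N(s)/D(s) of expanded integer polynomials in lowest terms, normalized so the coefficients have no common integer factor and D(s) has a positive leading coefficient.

Reducing step by step:

Step 1. feedback reduction of A1, A2 -> (-4*s^3 - 7*s^2 - 4)/(16*s^4 - 8*s^3 + 5*s^2 - 4*s - 8)
Step 2. add A3, A4 (parallel) -> (-3*s - 6)/(6*s^2 + 14*s + 8)
Step 3. feedback reduction of [A1/(1-A1*A2)], (A3+A4), giving the overall T(s)

Answer: (-24*s^5 - 98*s^4 - 130*s^3 - 80*s^2 - 56*s - 32)/(96*s^6 + 176*s^5 + 58*s^4 + 27*s^3 - 22*s^2 - 132*s - 40)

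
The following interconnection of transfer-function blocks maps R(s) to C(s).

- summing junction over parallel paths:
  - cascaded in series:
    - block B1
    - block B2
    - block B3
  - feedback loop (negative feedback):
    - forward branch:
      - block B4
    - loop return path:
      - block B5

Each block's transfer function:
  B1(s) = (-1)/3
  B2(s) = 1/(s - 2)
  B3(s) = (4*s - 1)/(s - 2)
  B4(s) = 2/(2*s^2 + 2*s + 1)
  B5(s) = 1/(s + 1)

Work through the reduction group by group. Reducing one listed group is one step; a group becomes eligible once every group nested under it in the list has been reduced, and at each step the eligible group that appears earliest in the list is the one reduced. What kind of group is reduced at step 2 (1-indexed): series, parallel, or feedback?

1. combine B1, B2, B3 in series
2. feedback reduction of B4, B5
3. parallel reduction of (B1*B2*B3), [B4/(1+B4*B5)]
Step 2 collapses a feedback group.

Therefore the answer is feedback.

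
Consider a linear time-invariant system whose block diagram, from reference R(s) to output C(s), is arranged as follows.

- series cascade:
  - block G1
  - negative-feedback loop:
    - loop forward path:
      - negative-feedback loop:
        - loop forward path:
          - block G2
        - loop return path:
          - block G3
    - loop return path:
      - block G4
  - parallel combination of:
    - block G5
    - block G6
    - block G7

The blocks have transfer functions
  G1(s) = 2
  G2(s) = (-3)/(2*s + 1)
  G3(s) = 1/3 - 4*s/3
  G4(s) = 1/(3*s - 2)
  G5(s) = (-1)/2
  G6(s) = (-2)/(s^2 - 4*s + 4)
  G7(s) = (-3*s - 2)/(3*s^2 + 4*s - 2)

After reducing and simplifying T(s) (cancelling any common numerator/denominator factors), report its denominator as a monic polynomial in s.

Answer: s^6 - 10*s^5/3 - 7*s^4/18 + 88*s^3/9 - 23*s^2/3 + 4*s/9 + 4/9

Working:
(1) reduce the feedback loop with forward G2 and return G3; result (-1)/(2*s)
(2) apply the feedback formula to [G2/(1+G2*G3)], G4; result (2 - 3*s)/(6*s^2 - 4*s - 1)
(3) parallel reduction of G5, G6, G7; result (-3*s^4 + 2*s^3 + 14*s^2 - 48*s)/(6*s^4 - 16*s^3 - 12*s^2 + 48*s - 16)
(4) combine G1, [[G2/(1+G2*G3)]/(1+[G2/(1+G2*G3)]*G4)], (G5+G6+G7) in series; result (9*s^5 - 12*s^4 - 38*s^3 + 172*s^2 - 96*s)/(18*s^6 - 60*s^5 - 7*s^4 + 176*s^3 - 138*s^2 + 8*s + 8)
The result of step 4 is T(s) in lowest terms. Its denominator has leading coefficient 18; dividing the denominator through by 18 makes it monic.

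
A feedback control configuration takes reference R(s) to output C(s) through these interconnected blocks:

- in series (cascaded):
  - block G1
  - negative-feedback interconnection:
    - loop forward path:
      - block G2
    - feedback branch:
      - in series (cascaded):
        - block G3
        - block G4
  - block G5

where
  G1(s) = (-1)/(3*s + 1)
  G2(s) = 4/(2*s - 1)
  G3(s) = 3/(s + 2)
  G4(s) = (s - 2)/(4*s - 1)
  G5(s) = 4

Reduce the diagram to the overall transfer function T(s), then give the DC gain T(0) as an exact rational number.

Reducing step by step:

[1] series reduction of G3, G4: (3*s - 6)/(4*s^2 + 7*s - 2)
[2] reduce the feedback loop with forward G2 and return (G3*G4): (16*s^2 + 28*s - 8)/(8*s^3 + 10*s^2 + s - 22)
[3] combine G1, [G2/(1+G2*(G3*G4))], G5 in series: (-64*s^2 - 112*s + 32)/(24*s^4 + 38*s^3 + 13*s^2 - 65*s - 22)
The step-3 result is T(s). Setting s = 0: T(0) = 32/(-22) = -16/11.

Answer: -16/11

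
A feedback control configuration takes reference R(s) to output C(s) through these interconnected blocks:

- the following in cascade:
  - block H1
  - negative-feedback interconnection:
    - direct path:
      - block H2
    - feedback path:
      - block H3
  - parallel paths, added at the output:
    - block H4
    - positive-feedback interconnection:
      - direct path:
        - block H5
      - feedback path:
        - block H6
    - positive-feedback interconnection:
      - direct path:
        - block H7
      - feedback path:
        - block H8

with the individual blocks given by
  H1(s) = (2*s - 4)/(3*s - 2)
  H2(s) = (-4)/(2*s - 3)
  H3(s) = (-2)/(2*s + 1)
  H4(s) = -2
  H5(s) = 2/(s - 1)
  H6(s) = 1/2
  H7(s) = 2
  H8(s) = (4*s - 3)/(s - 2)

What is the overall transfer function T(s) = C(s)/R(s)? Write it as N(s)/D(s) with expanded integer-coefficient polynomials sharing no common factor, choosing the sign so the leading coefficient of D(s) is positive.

Answer: (256*s^3 - 800*s^2 + 48*s + 256)/(84*s^4 - 188*s^3 + 241*s^2 - 162*s + 40)

Working:
[1] feedback reduction of H2, H3; result (-8*s - 4)/(4*s^2 - 4*s + 5)
[2] reduce the feedback loop with forward H5 and return H6; result 2/(s - 2)
[3] apply the feedback formula to H7, H8; result (4 - 2*s)/(7*s - 4)
[4] add H4, [H5/(1-H5*H6)], [H7/(1-H7*H8)] (parallel); result (-16*s^2 + 58*s - 32)/(7*s^2 - 18*s + 8)
[5] cascade H1, [H2/(1+H2*H3)], (H4+[H5/(1-H5*H6)]+[H7/(1-H7*H8)]): this yields T(s), and no further normalization is needed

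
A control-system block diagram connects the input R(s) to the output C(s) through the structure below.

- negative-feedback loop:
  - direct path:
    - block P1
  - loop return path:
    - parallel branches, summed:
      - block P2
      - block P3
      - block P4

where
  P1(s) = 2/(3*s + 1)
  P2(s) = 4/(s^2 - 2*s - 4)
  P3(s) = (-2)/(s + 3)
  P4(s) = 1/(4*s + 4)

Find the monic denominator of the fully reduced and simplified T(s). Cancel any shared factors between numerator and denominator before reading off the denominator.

[1] add P2, P3, P4 (parallel), giving (-7*s^3 + 25*s^2 + 102*s + 68)/(4*s^4 + 8*s^3 - 36*s^2 - 88*s - 48)
[2] feedback reduction of P1, (P2+P3+P4), giving (4*s^4 + 8*s^3 - 36*s^2 - 88*s - 48)/(6*s^5 + 14*s^4 - 57*s^3 - 125*s^2 - 14*s + 44)
The result of step 2 is T(s) in lowest terms. Its denominator has leading coefficient 6; dividing the denominator through by 6 makes it monic.

Final answer: s^5 + 7*s^4/3 - 19*s^3/2 - 125*s^2/6 - 7*s/3 + 22/3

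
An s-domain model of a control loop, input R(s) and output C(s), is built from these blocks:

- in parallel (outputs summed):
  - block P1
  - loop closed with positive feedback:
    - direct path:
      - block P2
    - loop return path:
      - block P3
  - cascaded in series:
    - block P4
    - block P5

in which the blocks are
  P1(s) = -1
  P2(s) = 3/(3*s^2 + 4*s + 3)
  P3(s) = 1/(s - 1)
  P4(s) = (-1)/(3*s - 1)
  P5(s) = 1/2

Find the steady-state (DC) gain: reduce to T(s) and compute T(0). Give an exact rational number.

[1] collapse the loop (P2 forward, P3 return) gives (3*s - 3)/(3*s^3 + s^2 - s - 6)
[2] combine P4, P5 in series gives (-1)/(6*s - 2)
[3] parallel reduction of P1, [P2/(1-P2*P3)], (P4*P5) gives (-18*s^4 - 3*s^3 + 25*s^2 + 11*s)/(18*s^4 - 8*s^2 - 34*s + 12)
Step 3 gives the overall T(s). Then T(0) = 0/12 = 0.

Therefore the answer is 0.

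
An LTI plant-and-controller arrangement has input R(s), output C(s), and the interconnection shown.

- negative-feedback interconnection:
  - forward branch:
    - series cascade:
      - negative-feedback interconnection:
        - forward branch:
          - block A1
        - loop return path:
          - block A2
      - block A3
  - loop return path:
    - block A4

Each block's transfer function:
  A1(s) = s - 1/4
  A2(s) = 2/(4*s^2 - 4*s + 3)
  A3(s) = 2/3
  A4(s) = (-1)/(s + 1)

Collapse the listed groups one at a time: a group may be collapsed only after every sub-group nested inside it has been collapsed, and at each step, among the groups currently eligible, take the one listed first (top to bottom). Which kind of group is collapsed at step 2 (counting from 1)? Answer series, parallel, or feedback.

Answer: series

Working:
1. collapse the loop (A1 forward, A2 return)
2. combine [A1/(1+A1*A2)], A3 in series
3. reduce the feedback loop with forward ([A1/(1+A1*A2)]*A3) and return A4
The group at step 2 is a series group.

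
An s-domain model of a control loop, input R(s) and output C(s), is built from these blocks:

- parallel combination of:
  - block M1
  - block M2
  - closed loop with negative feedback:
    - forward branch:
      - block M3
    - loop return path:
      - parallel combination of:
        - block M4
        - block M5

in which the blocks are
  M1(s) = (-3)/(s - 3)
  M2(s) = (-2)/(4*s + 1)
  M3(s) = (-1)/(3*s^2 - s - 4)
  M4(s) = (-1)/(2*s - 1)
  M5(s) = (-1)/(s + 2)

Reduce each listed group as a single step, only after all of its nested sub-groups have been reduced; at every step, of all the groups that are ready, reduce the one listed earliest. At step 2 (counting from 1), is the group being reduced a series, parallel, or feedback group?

Step 1 - parallel reduction of M4, M5
Step 2 - close the feedback loop around M3, (M4+M5)
Step 3 - sum the parallel branches M1, M2, [M3/(1+M3*(M4+M5))]
The group at step 2 is a feedback group.

Answer: feedback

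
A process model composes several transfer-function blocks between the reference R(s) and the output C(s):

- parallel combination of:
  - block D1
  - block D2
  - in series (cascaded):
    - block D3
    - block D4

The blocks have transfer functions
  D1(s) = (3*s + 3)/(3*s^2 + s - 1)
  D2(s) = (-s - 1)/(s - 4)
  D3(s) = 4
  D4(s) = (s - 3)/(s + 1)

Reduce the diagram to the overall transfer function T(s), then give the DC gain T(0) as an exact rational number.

Answer: -59/4

Working:
Step 1. multiply D3, D4 (series), giving (4*s - 12)/(s + 1)
Step 2. sum the parallel branches D1, D2, (D3*D4), giving (9*s^4 - 84*s^3 + 102*s^2 + 56*s - 59)/(3*s^4 - 8*s^3 - 16*s^2 - s + 4)
That last expression is T(s); at s = 0 only the constant terms survive, so T(0) = -59/4.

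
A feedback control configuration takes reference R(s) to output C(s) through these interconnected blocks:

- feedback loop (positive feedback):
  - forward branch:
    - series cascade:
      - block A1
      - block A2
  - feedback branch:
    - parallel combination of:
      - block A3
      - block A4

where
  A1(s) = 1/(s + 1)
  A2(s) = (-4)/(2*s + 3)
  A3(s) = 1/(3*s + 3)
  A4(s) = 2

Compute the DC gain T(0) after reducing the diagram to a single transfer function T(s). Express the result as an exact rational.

The answer is -12/37.

Reasoning:
Step 1 - series reduction of A1, A2 gives (-4)/(2*s^2 + 5*s + 3)
Step 2 - reduce the parallel group A3, A4 gives (6*s + 7)/(3*s + 3)
Step 3 - apply the feedback formula to (A1*A2), (A3+A4) gives (-12*s - 12)/(6*s^3 + 21*s^2 + 48*s + 37)
DC gain: substitute s = 0 into T(s) from step 3: T(0) = -12/37.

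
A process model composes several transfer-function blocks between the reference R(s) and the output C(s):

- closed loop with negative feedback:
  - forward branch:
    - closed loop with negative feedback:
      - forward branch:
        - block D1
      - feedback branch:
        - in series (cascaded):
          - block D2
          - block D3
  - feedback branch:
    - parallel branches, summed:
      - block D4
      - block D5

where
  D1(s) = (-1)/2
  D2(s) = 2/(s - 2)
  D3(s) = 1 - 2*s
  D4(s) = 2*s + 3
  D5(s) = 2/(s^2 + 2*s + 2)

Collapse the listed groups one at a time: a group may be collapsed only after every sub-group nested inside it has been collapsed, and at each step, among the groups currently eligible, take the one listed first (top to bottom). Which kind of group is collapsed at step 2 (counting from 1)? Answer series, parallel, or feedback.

1. cascade D2, D3
2. collapse the loop (D1 forward, (D2*D3) return)
3. reduce the parallel group D4, D5
4. close the feedback loop around [D1/(1+D1*(D2*D3))], (D4+D5)
The group at step 2 is a feedback group.

Answer: feedback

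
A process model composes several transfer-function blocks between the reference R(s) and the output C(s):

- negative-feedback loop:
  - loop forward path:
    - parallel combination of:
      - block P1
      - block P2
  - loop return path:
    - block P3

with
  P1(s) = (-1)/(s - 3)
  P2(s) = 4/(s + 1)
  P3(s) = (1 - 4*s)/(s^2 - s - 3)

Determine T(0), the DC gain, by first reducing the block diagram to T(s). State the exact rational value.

[1] sum the parallel branches P1, P2 -> (3*s - 13)/(s^2 - 2*s - 3)
[2] apply the feedback formula to (P1+P2), P3 -> (3*s^3 - 16*s^2 + 4*s + 39)/(s^4 - 3*s^3 - 16*s^2 + 64*s - 4)
Evaluating the step-2 result (the overall T(s)) at s = 0 gives T(0) = 39/(-4) = -39/4.

Final answer: -39/4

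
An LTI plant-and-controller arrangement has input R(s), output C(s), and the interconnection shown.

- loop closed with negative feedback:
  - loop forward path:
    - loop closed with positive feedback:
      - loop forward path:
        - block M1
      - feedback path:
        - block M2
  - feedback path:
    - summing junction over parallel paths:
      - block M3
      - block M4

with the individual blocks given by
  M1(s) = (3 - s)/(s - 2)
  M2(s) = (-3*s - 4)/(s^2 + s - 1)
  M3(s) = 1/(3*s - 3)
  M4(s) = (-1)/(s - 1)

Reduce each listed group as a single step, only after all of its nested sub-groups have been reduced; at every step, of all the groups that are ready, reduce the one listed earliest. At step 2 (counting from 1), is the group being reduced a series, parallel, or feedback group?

(1) collapse the loop (M1 forward, M2 return)
(2) sum the parallel branches M3, M4
(3) reduce the feedback loop with forward [M1/(1-M1*M2)] and return (M3+M4)
Step 2 collapses a parallel group.

Answer: parallel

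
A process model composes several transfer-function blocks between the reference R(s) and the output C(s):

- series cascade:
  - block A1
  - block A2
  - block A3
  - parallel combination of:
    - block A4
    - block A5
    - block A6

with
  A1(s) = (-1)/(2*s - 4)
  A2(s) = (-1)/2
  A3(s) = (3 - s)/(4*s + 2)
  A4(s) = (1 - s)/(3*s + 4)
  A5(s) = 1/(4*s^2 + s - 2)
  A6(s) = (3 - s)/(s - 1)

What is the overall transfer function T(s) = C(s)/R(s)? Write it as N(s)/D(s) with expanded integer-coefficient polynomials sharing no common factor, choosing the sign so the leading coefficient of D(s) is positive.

Answer: (8*s^5 - 36*s^4 + 5*s^3 + 94*s^2 + 10*s - 39)/(96*s^6 - 88*s^5 - 348*s^4 + 148*s^3 + 304*s^2 - 48*s - 64)

Working:
1. reduce the parallel group A4, A5, A6 -> (-16*s^4 + 24*s^3 + 62*s^2 - 2*s - 26)/(12*s^4 + 7*s^3 - 21*s^2 - 6*s + 8)
2. reduce the series chain A1, A2, A3, (A4+A5+A6), giving the overall T(s)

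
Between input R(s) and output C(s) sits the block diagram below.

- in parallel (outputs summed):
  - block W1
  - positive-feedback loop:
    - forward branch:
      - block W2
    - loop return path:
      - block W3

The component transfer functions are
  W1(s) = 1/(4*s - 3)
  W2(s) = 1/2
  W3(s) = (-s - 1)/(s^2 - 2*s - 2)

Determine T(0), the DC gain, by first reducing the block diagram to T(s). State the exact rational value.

Step 1 - apply the feedback formula to W2, W3 -> (s^2 - 2*s - 2)/(2*s^2 - 3*s - 3)
Step 2 - combine W1, [W2/(1-W2*W3)] in parallel -> (4*s^3 - 9*s^2 - 5*s + 3)/(8*s^3 - 18*s^2 - 3*s + 9)
That last expression is T(s); at s = 0 only the constant terms survive, so T(0) = 3/9 = 1/3.

Hence the answer: 1/3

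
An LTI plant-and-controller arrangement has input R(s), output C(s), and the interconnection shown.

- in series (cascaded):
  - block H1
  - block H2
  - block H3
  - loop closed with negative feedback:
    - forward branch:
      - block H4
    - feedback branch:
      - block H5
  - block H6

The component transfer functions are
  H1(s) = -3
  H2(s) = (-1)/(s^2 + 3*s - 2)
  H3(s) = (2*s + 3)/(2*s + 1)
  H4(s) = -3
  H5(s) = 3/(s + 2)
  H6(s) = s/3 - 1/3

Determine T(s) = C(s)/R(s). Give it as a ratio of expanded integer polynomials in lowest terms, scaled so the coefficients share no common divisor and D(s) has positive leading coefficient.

(1) apply the feedback formula to H4, H5; result (-3*s - 6)/(s - 7)
(2) reduce the series chain H1, H2, H3, [H4/(1+H4*H5)], H6, giving the overall T(s)

Hence the answer: (-6*s^3 - 15*s^2 + 3*s + 18)/(2*s^4 - 7*s^3 - 50*s^2 + 5*s + 14)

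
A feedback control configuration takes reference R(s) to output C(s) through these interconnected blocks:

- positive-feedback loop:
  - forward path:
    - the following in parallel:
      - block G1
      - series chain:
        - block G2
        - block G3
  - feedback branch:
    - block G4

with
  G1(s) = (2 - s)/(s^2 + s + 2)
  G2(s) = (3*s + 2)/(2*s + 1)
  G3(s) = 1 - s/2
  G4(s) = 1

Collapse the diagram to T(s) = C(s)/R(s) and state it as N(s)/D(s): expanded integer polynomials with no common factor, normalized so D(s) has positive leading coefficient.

(1) combine G2, G3 in series -> (-3*s^2 + 4*s + 4)/(4*s + 2)
(2) sum the parallel branches G1, (G2*G3) -> (-3*s^4 + s^3 - 2*s^2 + 18*s + 12)/(4*s^3 + 6*s^2 + 10*s + 4)
(3) apply the feedback formula to (G1+(G2*G3)), G4 - this is the overall T(s), already in the required normalized form

Answer: (-3*s^4 + s^3 - 2*s^2 + 18*s + 12)/(3*s^4 + 3*s^3 + 8*s^2 - 8*s - 8)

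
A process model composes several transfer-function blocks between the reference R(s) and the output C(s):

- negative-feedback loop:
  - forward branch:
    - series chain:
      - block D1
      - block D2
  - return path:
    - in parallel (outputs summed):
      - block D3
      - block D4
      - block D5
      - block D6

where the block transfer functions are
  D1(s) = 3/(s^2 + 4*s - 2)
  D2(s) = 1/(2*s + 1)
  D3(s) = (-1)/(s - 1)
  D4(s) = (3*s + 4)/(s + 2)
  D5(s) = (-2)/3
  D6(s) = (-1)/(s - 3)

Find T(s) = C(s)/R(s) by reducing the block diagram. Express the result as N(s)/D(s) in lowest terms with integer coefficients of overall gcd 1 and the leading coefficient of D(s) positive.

1. cascade D1, D2 = 3/(2*s^3 + 9*s^2 - 2)
2. reduce the parallel group D3, D4, D5, D6 = (7*s^3 - 26*s^2 - 11*s + 48)/(3*s^3 - 6*s^2 - 15*s + 18)
3. collapse the loop ((D1*D2) forward, (D3+D4+D5+D6) return), giving the overall T(s)

Final answer: (3*s^3 - 6*s^2 - 15*s + 18)/(2*s^6 + 5*s^5 - 28*s^4 - 28*s^3 + 32*s^2 - s + 36)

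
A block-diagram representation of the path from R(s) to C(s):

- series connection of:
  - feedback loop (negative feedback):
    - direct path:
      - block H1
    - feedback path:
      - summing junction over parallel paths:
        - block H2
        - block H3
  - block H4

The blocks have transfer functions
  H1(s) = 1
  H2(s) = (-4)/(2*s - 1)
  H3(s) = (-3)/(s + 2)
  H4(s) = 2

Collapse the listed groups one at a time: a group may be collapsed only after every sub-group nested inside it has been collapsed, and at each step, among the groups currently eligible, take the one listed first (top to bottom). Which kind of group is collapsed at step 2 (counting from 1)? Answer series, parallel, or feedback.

[1] sum the parallel branches H2, H3
[2] apply the feedback formula to H1, (H2+H3)
[3] cascade [H1/(1+H1*(H2+H3))], H4
The group at step 2 is a feedback group.

Hence the answer: feedback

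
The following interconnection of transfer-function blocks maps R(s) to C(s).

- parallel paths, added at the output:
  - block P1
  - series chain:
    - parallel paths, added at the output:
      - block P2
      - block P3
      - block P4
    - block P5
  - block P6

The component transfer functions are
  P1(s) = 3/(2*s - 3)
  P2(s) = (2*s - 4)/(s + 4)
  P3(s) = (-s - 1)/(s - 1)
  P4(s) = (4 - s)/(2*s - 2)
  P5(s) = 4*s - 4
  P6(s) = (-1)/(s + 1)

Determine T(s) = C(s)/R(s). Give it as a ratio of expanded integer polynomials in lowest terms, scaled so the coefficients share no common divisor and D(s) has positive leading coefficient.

[1] combine P2, P3, P4 in parallel -> (s^2 - 22*s + 16)/(2*s^2 + 6*s - 8)
[2] combine (P2+P3+P4), P5 in series -> (2*s^2 - 44*s + 32)/(s + 4)
[3] sum the parallel branches P1, ((P2+P3+P4)*P5), P6 - this is the overall T(s), already in the required normalized form

Answer: (4*s^4 - 90*s^3 + 103*s^2 + 110*s - 72)/(2*s^3 + 7*s^2 - 7*s - 12)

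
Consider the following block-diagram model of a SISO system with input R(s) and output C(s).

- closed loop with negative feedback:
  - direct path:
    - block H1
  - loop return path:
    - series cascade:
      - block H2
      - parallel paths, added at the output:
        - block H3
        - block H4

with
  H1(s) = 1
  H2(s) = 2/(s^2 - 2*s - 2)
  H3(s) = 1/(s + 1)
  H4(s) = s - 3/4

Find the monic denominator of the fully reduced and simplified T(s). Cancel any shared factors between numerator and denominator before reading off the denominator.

Answer: s^3 + s^2 - 7*s/2 - 3/2

Working:
Step 1. reduce the parallel group H3, H4 -> (4*s^2 + s + 1)/(4*s + 4)
Step 2. cascade H2, (H3+H4) -> (4*s^2 + s + 1)/(2*s^3 - 2*s^2 - 8*s - 4)
Step 3. apply the feedback formula to H1, (H2*(H3+H4)) -> (2*s^3 - 2*s^2 - 8*s - 4)/(2*s^3 + 2*s^2 - 7*s - 3)
That last expression is T(s), already simplified. Scaling its denominator by 1/2 (the reciprocal of the leading coefficient) yields the monic denominator.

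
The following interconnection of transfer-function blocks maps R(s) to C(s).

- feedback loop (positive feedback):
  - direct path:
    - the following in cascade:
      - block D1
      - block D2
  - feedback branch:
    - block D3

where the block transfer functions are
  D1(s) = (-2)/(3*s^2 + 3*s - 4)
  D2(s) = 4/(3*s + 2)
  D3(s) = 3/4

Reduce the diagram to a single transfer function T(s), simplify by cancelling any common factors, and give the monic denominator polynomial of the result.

1. reduce the series chain D1, D2: (-8)/(9*s^3 + 15*s^2 - 6*s - 8)
2. feedback reduction of (D1*D2), D3: (-8)/(9*s^3 + 15*s^2 - 6*s - 2)
That last expression is T(s), already simplified. Scaling its denominator by 1/9 (the reciprocal of the leading coefficient) yields the monic denominator.

Therefore the answer is s^3 + 5*s^2/3 - 2*s/3 - 2/9.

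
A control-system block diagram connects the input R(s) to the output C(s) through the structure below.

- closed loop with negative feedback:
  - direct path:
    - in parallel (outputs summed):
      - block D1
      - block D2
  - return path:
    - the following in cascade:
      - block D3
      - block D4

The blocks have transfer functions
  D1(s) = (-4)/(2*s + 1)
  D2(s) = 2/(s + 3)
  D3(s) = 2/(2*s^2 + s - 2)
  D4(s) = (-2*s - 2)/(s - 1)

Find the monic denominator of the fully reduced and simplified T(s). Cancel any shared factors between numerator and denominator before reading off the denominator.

Step 1 - combine D1, D2 in parallel, giving (-10)/(2*s^2 + 7*s + 3)
Step 2 - multiply D3, D4 (series), giving (-4*s - 4)/(2*s^3 - s^2 - 3*s + 2)
Step 3 - apply the feedback formula to (D1+D2), (D3*D4), giving (-20*s^3 + 10*s^2 + 30*s - 20)/(4*s^5 + 12*s^4 - 7*s^3 - 20*s^2 + 45*s + 46)
That last expression is T(s), already simplified. Scaling its denominator by 1/4 (the reciprocal of the leading coefficient) yields the monic denominator.

Therefore the answer is s^5 + 3*s^4 - 7*s^3/4 - 5*s^2 + 45*s/4 + 23/2.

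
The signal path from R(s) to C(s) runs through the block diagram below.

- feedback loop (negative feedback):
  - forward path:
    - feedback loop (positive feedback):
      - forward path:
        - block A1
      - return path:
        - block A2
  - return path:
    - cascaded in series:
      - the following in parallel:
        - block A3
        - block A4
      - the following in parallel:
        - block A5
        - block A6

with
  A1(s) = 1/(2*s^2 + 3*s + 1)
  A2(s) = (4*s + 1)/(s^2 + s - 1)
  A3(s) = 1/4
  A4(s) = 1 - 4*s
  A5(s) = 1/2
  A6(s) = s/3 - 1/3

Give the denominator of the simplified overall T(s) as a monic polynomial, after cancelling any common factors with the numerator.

Step 1. feedback reduction of A1, A2: (s^2 + s - 1)/(2*s^4 + 5*s^3 + 2*s^2 - 6*s - 2)
Step 2. sum the parallel branches A3, A4: 5/4 - 4*s
Step 3. sum the parallel branches A5, A6: s/3 + 1/6
Step 4. multiply (A3+A4), (A5+A6) (series): -4*s^2/3 - s/4 + 5/24
Step 5. close the feedback loop around [A1/(1-A1*A2)], ((A3+A4)*(A5+A6)): (24*s^2 + 24*s - 24)/(16*s^4 + 82*s^3 + 79*s^2 - 133*s - 53)
T(s) is the step-5 result (common factors already cancelled). Leading coefficient of the denominator: 16. Divide through by 16 for the monic polynomial.

Answer: s^4 + 41*s^3/8 + 79*s^2/16 - 133*s/16 - 53/16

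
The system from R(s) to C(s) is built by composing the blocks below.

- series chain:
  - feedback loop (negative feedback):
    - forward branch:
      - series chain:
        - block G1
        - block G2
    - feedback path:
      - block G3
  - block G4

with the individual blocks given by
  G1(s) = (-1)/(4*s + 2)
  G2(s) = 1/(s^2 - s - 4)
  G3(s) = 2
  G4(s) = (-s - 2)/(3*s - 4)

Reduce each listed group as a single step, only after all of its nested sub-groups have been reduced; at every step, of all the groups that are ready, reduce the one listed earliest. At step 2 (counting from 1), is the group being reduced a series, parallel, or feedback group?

Answer: feedback

Working:
[1] combine G1, G2 in series
[2] collapse the loop ((G1*G2) forward, G3 return)
[3] series reduction of [(G1*G2)/(1+(G1*G2)*G3)], G4
At step 2 the group reduced is feedback.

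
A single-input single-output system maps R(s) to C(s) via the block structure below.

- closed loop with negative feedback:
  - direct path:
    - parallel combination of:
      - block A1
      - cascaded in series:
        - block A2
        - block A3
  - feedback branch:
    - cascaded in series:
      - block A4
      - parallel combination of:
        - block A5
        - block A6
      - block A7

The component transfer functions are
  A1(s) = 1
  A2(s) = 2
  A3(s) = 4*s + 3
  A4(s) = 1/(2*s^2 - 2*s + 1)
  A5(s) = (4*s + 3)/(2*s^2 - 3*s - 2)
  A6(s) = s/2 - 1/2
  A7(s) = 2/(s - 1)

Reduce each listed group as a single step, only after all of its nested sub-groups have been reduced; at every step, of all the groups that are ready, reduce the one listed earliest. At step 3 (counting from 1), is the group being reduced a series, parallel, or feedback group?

1. multiply A2, A3 (series)
2. parallel reduction of A1, (A2*A3)
3. parallel reduction of A5, A6
4. combine A4, (A5+A6), A7 in series
5. feedback reduction of (A1+(A2*A3)), (A4*(A5+A6)*A7)
Step 3: parallel.

Hence the answer: parallel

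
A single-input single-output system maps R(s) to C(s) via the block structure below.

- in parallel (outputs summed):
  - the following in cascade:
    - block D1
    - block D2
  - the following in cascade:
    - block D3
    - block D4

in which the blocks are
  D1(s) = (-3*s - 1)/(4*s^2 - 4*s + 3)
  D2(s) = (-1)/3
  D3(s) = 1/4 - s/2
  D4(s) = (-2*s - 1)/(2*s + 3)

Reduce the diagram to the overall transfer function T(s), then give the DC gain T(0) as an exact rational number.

Answer: 1/36

Working:
[1] combine D1, D2 in series gives (3*s + 1)/(12*s^2 - 12*s + 9)
[2] series reduction of D3, D4 gives (4*s^2 - 1)/(8*s + 12)
[3] combine (D1*D2), (D3*D4) in parallel gives (48*s^4 - 48*s^3 + 48*s^2 + 56*s + 3)/(96*s^3 + 48*s^2 - 72*s + 108)
Step 3 gives the overall T(s). Then T(0) = 3/108 = 1/36.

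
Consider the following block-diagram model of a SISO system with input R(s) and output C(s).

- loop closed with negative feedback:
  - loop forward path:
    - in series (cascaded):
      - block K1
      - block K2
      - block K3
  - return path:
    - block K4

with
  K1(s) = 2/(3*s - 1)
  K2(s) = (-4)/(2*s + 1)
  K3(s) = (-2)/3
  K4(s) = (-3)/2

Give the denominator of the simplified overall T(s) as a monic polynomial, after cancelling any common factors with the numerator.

Reducing step by step:

1. reduce the series chain K1, K2, K3 = 16/(18*s^2 + 3*s - 3)
2. collapse the loop ((K1*K2*K3) forward, K4 return) = 16/(18*s^2 + 3*s - 27)
T(s) is the step-2 result (common factors already cancelled). Leading coefficient of the denominator: 18. Divide through by 18 for the monic polynomial.

Answer: s^2 + s/6 - 3/2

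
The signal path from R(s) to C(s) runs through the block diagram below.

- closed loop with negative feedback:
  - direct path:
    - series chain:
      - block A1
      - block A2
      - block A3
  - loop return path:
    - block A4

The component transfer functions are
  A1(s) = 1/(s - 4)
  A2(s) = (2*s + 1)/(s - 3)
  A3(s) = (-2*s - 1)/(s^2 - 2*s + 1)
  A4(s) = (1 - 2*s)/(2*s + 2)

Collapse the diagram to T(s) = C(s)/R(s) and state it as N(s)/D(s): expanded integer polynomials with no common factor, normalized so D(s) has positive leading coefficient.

1. combine A1, A2, A3 in series -> (-4*s^2 - 4*s - 1)/(s^4 - 9*s^3 + 27*s^2 - 31*s + 12)
2. apply the feedback formula to (A1*A2*A3), A4, giving the overall T(s)

Therefore the answer is (-8*s^3 - 16*s^2 - 10*s - 2)/(2*s^5 - 16*s^4 + 44*s^3 - 4*s^2 - 40*s + 23).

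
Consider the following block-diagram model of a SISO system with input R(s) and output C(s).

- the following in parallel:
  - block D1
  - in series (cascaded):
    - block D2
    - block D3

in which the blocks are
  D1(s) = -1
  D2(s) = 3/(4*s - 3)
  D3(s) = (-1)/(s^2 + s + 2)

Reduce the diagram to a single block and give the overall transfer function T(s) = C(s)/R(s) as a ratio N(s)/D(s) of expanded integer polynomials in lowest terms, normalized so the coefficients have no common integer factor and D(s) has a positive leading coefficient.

The answer is (-4*s^3 - s^2 - 5*s + 3)/(4*s^3 + s^2 + 5*s - 6).

Reasoning:
1. series reduction of D2, D3 = (-3)/(4*s^3 + s^2 + 5*s - 6)
2. add D1, (D2*D3) (parallel) - this is the overall T(s), already in the required normalized form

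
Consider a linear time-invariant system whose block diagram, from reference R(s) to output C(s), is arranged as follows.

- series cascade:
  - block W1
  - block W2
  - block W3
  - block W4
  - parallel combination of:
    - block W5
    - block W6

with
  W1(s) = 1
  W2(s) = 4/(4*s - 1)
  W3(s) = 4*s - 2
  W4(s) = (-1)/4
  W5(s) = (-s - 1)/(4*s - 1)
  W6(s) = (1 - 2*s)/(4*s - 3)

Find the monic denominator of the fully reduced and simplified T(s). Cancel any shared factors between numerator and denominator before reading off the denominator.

(1) parallel reduction of W5, W6 -> (-12*s^2 + 5*s + 2)/(16*s^2 - 16*s + 3)
(2) cascade W1, W2, W3, W4, (W5+W6) -> (48*s^3 - 44*s^2 + 2*s + 4)/(64*s^3 - 80*s^2 + 28*s - 3)
The result of step 2 is T(s) in lowest terms. Its denominator has leading coefficient 64; dividing the denominator through by 64 makes it monic.

Therefore the answer is s^3 - 5*s^2/4 + 7*s/16 - 3/64.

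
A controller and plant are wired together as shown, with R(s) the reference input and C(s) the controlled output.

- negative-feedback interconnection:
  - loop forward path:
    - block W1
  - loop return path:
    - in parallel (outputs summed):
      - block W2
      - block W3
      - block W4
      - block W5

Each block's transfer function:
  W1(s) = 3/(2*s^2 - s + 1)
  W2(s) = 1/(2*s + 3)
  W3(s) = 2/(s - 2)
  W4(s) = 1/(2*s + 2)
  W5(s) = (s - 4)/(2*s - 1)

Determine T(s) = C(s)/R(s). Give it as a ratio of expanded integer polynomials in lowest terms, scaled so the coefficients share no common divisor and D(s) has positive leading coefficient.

Step 1. reduce the parallel group W2, W3, W4, W5, giving (4*s^4 + 10*s^3 + 31*s + 46)/(8*s^4 - 30*s^2 - 10*s + 12)
Step 2. feedback reduction of W1, (W2+W3+W4+W5), which is the overall transfer function T(s) = C(s)/R(s) in lowest terms

Answer: (24*s^4 - 90*s^2 - 30*s + 36)/(16*s^6 - 8*s^5 - 40*s^4 + 40*s^3 + 4*s^2 + 71*s + 150)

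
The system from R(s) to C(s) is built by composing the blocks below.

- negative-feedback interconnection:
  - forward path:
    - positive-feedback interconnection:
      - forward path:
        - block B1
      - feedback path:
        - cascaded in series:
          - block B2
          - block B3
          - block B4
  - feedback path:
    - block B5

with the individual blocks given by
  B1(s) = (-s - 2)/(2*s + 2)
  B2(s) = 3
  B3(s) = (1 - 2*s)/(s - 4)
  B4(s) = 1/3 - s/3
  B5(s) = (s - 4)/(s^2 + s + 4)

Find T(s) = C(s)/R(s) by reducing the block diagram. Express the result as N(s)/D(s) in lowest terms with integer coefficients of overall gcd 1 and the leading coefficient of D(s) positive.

The answer is (-s^4 + s^3 + 6*s^2 + 16*s + 32)/(2*s^5 + 5*s^4 - s^3 + s^2 - 50*s - 56).

Reasoning:
Step 1. series reduction of B2, B3, B4: (2*s^2 - 3*s + 1)/(s - 4)
Step 2. feedback reduction of B1, (B2*B3*B4): (-s^2 + 2*s + 8)/(2*s^3 + 3*s^2 - 11*s - 6)
Step 3. close the feedback loop around [B1/(1-B1*(B2*B3*B4))], B5, giving the overall T(s)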